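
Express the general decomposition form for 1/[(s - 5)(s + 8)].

Distinct linear factors: P/(s - 5) + Q/(s + 8)


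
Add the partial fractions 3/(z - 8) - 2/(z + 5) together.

Common denominator (z - 8)(z + 5). Numerator: 3(z + 5) - 2(z - 8) = (3z + 15) - (2z - 16) = z + 31
Result: (z + 31)/[(z - 8)(z + 5)]


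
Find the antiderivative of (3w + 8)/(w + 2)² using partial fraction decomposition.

Decompose: P = 3, Q = 3·(-2) + 8 = 2, so (3w + 8)/(w + 2)² = 3/(w + 2) + 2/(w + 2)². Integrate: ∫ P/(w + 2) dw = 3 ln|(w + 2)|; ∫ Q/(w + 2)² dw = -2/(w + 2). Sum: 3 ln|(w + 2)| - 2/(w + 2) + C


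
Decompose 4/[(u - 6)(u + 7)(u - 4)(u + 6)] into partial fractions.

Using Heaviside cover-up: (1/78)/(u - 6) - (4/143)/(u + 7) - (1/55)/(u - 4) + (1/30)/(u + 6)


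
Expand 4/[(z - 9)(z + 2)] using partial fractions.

4/(z - 9)(z + 2) = P/(z - 9) + Q/(z + 2). P = 4/(9 + 2) = 4/11, Q = 4/(-2 - 9) = -4/11
Result: (4/11)/(z - 9) - (4/11)/(z + 2)


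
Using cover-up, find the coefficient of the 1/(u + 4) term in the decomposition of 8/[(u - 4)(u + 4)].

Cover (u + 4), set u=-4: 8/((u - 4) at u=-4) = 8/(-8) = -1


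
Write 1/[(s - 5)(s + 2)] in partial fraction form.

1/(s - 5)(s + 2) = α/(s - 5) + β/(s + 2). α = 1/(5 + 2) = 1/7, β = 1/(-2 - 5) = -1/7
Result: (1/7)/(s - 5) - (1/7)/(s + 2)


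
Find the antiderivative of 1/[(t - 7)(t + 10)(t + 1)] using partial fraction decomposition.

Cover-up: A = 1/136, B = 1/153, C = -1/72. Decomposition: (1/136)/(t - 7) + (1/153)/(t + 10) - (1/72)/(t + 1). Integrate each term: (1/136) ln|(t - 7)| + (1/153) ln|(t + 10)| - (1/72) ln|(t + 1)| + C


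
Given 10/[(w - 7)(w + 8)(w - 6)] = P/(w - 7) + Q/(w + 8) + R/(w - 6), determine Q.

Cover-up at w = -8: Q = 10/[(-8 - 7)(-8 - 6)] = 10/[(-15)(-14)] = 10/210 = 1/21


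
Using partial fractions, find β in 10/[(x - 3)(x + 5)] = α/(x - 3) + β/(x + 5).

Cover-up at x = -5: β = 10/(-5 - 3) = -10/8 = -5/4


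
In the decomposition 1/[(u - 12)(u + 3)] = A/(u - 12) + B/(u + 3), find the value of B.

Cover-up at u = -3: B = 1/(-3 - 12) = -1/15


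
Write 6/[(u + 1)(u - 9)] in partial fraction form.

6/(u + 1)(u - 9) = P/(u + 1) + Q/(u - 9). P = 6/(-1 - 9) = -3/5, Q = 6/(9 + 1) = 3/5
Result: (-3/5)/(u + 1) + (3/5)/(u - 9)


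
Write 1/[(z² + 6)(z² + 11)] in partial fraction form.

Coefficient matching gives α = γ = 0, β = 1/(11-6) = 1/5, δ = -β = -1/5
Result: (1/5)/(z² + 6) - (1/5)/(z² + 11)


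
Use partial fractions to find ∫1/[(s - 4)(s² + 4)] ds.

Cover-up at s=4: P = 1/(4²+4) = 1/20. Coeff matching: Q = -1/20, R = -1/5. Decomposition: (1/20)/(s - 4) - ((1/20)s + 1/5)/(s² + 4). Integrate: linear → ln, quadratic → (1/2)ln + arctan: (1/20) ln|(s - 4)| - (1/40) ln(s² + 4) - (1/10) arctan(s/2) + C


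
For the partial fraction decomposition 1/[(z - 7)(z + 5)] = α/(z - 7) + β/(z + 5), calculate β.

Cover-up at z = -5: β = 1/(-5 - 7) = -1/12


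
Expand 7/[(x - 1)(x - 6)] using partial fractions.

7/(x - 1)(x - 6) = A/(x - 1) + B/(x - 6). A = 7/(1 - 6) = -7/5, B = 7/(6 - 1) = 7/5
Result: (-7/5)/(x - 1) + (7/5)/(x - 6)


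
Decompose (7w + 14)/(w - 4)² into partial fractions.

(7w + 14) = α(w - 4) + β. At w = 4: β = 7·4 + 14 = 42. Coeff of w: α = 7
Result: 7/(w - 4) + 42/(w - 4)²


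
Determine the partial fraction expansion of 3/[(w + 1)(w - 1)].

3/(w + 1)(w - 1) = α/(w + 1) + β/(w - 1). α = 3/(-1 - 1) = -3/2, β = 3/(1 + 1) = 3/2
Result: (-3/2)/(w + 1) + (3/2)/(w - 1)


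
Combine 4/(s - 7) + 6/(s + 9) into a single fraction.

Common denominator (s - 7)(s + 9). Numerator: 4(s + 9) + 6(s - 7) = (4s + 36) + (6s - 42) = 10s - 6
Result: (10s - 6)/[(s - 7)(s + 9)]


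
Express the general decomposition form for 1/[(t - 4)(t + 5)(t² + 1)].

Two linear + quadratic: α/(t - 4) + β/(t + 5) + (γt + δ)/(t² + 1)


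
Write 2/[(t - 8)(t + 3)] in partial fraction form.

2/(t - 8)(t + 3) = α/(t - 8) + β/(t + 3). α = 2/(8 + 3) = 2/11, β = 2/(-3 - 8) = -2/11
Result: (2/11)/(t - 8) - (2/11)/(t + 3)


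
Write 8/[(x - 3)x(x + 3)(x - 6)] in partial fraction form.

Using Heaviside cover-up: (-4/27)/(x - 3) + (4/27)/x - (4/81)/(x + 3) + (4/81)/(x - 6)


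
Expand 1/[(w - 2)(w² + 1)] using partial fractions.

Cover-up at w = 2: P = 1/(2² + 1) = 1/5. Then Q = -P = -1/5, R = -P·(0 + 2) = -2/5
Result: (1/5)/(w - 2) - ((1/5)w + 2/5)/(w² + 1)


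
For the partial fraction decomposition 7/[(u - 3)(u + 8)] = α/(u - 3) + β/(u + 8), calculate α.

Cover-up at u = 3: α = 7/(3 + 8) = 7/11


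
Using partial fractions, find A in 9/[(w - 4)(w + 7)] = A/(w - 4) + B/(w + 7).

Cover-up at w = 4: A = 9/(4 + 7) = 9/11


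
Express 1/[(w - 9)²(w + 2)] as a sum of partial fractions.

Cover-up at w=-2: γ = 1/(-2 - 9)² = 1/121. Cover-up at w=9: β = 1/(9 + 2) = 1/11. Comparing w² coeff: α = -γ = -1/121
Result: (-1/121)/(w - 9) + (1/11)/(w - 9)² + (1/121)/(w + 2)


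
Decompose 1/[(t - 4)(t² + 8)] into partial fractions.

Cover-up at t = 4: A = 1/(4² + 8) = 1/24. Then B = -A = -1/24, C = -A·(0 + 4) = -1/6
Result: (1/24)/(t - 4) - ((1/24)t + 1/6)/(t² + 8)


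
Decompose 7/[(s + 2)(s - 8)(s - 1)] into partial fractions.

Using cover-up method: P = 7/30, Q = 1/10, R = -1/3
Result: (7/30)/(s + 2) + (1/10)/(s - 8) - (1/3)/(s - 1)


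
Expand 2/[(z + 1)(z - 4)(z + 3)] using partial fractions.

Using cover-up method: α = -1/5, β = 2/35, γ = 1/7
Result: (-1/5)/(z + 1) + (2/35)/(z - 4) + (1/7)/(z + 3)


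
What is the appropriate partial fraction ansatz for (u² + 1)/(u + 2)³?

Repeated linear factor (power 3): α/(u + 2) + β/(u + 2)² + γ/(u + 2)³


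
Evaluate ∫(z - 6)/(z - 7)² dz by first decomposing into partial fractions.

Decompose: P = 1, Q = 1·7 - 6 = 1, so (z - 6)/(z - 7)² = 1/(z - 7) + 1/(z - 7)². Integrate: ∫ P/(z - 7) dz = ln|(z - 7)|; ∫ Q/(z - 7)² dz = -1/(z - 7). Sum: ln|(z - 7)| - 1/(z - 7) + C


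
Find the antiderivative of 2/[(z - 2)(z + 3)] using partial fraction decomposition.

Decompose: 2/[(z - 2)(z + 3)] = (2/5)/(z - 2) - (2/5)/(z + 3). Integrate each term: (2/5) ln|(z - 2)| - (2/5) ln|(z + 3)| + C


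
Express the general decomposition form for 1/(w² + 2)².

Repeated quadratic factor: (αw + β)/(w² + 2) + (γw + δ)/(w² + 2)²


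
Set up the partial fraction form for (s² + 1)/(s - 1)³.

Repeated linear factor (power 3): P/(s - 1) + Q/(s - 1)² + R/(s - 1)³


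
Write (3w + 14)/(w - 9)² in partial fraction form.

(3w + 14) = A(w - 9) + B. At w = 9: B = 3·9 + 14 = 41. Coeff of w: A = 3
Result: 3/(w - 9) + 41/(w - 9)²


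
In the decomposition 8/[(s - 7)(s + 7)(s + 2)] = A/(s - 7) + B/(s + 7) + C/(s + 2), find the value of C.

Cover-up at s = -2: C = 8/[(-2 - 7)(-2 + 7)] = 8/[(-9)(5)] = -8/45


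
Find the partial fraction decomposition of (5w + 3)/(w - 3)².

(5w + 3) = A(w - 3) + B. At w = 3: B = 5·3 + 3 = 18. Coeff of w: A = 5
Result: 5/(w - 3) + 18/(w - 3)²


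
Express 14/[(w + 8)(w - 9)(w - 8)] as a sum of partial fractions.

Using cover-up method: A = 7/136, B = 14/17, C = -7/8
Result: (7/136)/(w + 8) + (14/17)/(w - 9) - (7/8)/(w - 8)


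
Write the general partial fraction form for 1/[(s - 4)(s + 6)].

Distinct linear factors: A/(s - 4) + B/(s + 6)


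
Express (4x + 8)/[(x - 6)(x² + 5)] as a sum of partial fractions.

At x=6: A = (4·6 + 8)/(6² + 5) = 32/41. B = -A = -32/41, C = 4 - 6·A = -28/41
Result: (32/41)/(x - 6) - ((32/41)x + 28/41)/(x² + 5)


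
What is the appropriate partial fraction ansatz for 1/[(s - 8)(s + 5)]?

Distinct linear factors: α/(s - 8) + β/(s + 5)


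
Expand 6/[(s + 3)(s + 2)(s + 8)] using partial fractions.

Using cover-up method: α = -6/5, β = 1, γ = 1/5
Result: (-6/5)/(s + 3) + 1/(s + 2) + (1/5)/(s + 8)


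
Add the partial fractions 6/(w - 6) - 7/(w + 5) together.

Common denominator (w - 6)(w + 5). Numerator: 6(w + 5) - 7(w - 6) = (6w + 30) - (7w - 42) = -w + 72
Result: (-w + 72)/[(w - 6)(w + 5)]


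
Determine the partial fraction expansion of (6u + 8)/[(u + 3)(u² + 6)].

At u=-3: A = (6·(-3) + 8)/((-3)² + 6) = -2/3. B = -A = 2/3, C = 6 - (-3)·A = 4
Result: (-2/3)/(u + 3) + ((2/3)u + 4)/(u² + 6)


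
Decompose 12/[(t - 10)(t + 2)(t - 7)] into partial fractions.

Using cover-up method: A = 1/3, B = 1/9, C = -4/9
Result: (1/3)/(t - 10) + (1/9)/(t + 2) - (4/9)/(t - 7)


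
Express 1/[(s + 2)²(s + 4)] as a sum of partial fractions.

Cover-up at s=-4: R = 1/(-4 + 2)² = 1/4. Cover-up at s=-2: Q = 1/(-2 + 4) = 1/2. Comparing s² coeff: P = -R = -1/4
Result: (-1/4)/(s + 2) + (1/2)/(s + 2)² + (1/4)/(s + 4)


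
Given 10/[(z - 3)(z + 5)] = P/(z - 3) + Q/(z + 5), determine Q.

Cover-up at z = -5: Q = 10/(-5 - 3) = -10/8 = -5/4


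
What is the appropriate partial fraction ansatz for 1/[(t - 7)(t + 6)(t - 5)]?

Three distinct linear factors: A/(t - 7) + B/(t + 6) + C/(t - 5)


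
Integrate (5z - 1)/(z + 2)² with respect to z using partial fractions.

Decompose: P = 5, Q = 5·(-2) - 1 = -11, so (5z - 1)/(z + 2)² = 5/(z + 2) - 11/(z + 2)². Integrate: ∫ P/(z + 2) dz = 5 ln|(z + 2)|; ∫ Q/(z + 2)² dz = 11/(z + 2). Sum: 5 ln|(z + 2)| + 11/(z + 2) + C


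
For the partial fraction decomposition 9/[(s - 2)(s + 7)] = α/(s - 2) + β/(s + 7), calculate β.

Cover-up at s = -7: β = 9/(-7 - 2) = -9/9 = -1


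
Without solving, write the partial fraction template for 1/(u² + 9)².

Repeated quadratic factor: (αu + β)/(u² + 9) + (γu + δ)/(u² + 9)²


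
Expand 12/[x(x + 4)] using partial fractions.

12/x(x + 4) = α/x + β/(x + 4). α = 12/(0 + 4) = 3, β = 12/(-4 - 0) = -3
Result: 3/x - 3/(x + 4)


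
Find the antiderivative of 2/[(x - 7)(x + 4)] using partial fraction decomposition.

Decompose: 2/[(x - 7)(x + 4)] = (2/11)/(x - 7) - (2/11)/(x + 4). Integrate each term: (2/11) ln|(x - 7)| - (2/11) ln|(x + 4)| + C


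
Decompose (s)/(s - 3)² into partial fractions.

(s) = P(s - 3) + Q. At s = 3: Q = 1·3 + 0 = 3. Coeff of s: P = 1
Result: 1/(s - 3) + 3/(s - 3)²


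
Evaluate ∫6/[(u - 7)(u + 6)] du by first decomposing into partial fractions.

Decompose: 6/[(u - 7)(u + 6)] = (6/13)/(u - 7) - (6/13)/(u + 6). Integrate each term: (6/13) ln|(u - 7)| - (6/13) ln|(u + 6)| + C


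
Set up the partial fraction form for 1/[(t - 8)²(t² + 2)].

Repeated linear + quadratic: P/(t - 8) + Q/(t - 8)² + (Rt + S)/(t² + 2)


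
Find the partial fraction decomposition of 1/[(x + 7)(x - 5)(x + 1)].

Using cover-up method: A = 1/72, B = 1/72, C = -1/36
Result: (1/72)/(x + 7) + (1/72)/(x - 5) - (1/36)/(x + 1)


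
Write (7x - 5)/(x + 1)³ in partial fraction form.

(7x - 5) = P(x + 1)² + Q(x + 1) + R. At x = -1: R = 7·(-1) - 5 = -12. Coefficients: P = 0, Q = 7
Result: 7/(x + 1)² - 12/(x + 1)³


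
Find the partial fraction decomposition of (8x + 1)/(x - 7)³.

(8x + 1) = α(x - 7)² + β(x - 7) + γ. At x = 7: γ = 8·7 + 1 = 57. Coefficients: α = 0, β = 8
Result: 8/(x - 7)² + 57/(x - 7)³


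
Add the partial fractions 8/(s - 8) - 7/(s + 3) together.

Common denominator (s - 8)(s + 3). Numerator: 8(s + 3) - 7(s - 8) = (8s + 24) - (7s - 56) = s + 80
Result: (s + 80)/[(s - 8)(s + 3)]


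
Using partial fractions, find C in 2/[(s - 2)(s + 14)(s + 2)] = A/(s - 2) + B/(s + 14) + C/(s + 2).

Cover-up at s = -2: C = 2/[(-2 - 2)(-2 + 14)] = 2/[(-4)(12)] = -2/48 = -1/24


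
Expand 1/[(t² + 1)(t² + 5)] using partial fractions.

Coefficient matching gives P = R = 0, Q = 1/(5-1) = 1/4, S = -Q = -1/4
Result: (1/4)/(t² + 1) - (1/4)/(t² + 5)


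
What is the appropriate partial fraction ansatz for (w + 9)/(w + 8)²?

Repeated linear factor: A/(w + 8) + B/(w + 8)²


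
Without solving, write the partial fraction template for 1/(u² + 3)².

Repeated quadratic factor: (Pu + Q)/(u² + 3) + (Ru + S)/(u² + 3)²


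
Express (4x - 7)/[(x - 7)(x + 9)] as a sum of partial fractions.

At x=7: A = (4·7 - 7)/(7 + 9) = 21/16. At x=-9: B = (4·(-9) - 7)/(-9 - 7) = 43/16
Result: (21/16)/(x - 7) + (43/16)/(x + 9)


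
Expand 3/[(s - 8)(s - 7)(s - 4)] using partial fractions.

Using cover-up method: P = 3/4, Q = -1, R = 1/4
Result: (3/4)/(s - 8) - 1/(s - 7) + (1/4)/(s - 4)


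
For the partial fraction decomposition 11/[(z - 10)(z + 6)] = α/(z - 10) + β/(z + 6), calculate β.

Cover-up at z = -6: β = 11/(-6 - 10) = -11/16


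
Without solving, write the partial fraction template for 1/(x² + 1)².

Repeated quadratic factor: (Ax + B)/(x² + 1) + (Cx + D)/(x² + 1)²


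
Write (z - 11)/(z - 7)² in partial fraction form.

(z - 11) = A(z - 7) + B. At z = 7: B = 1·7 - 11 = -4. Coeff of z: A = 1
Result: 1/(z - 7) - 4/(z - 7)²


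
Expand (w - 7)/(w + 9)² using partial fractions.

(w - 7) = A(w + 9) + B. At w = -9: B = 1·(-9) - 7 = -16. Coeff of w: A = 1
Result: 1/(w + 9) - 16/(w + 9)²


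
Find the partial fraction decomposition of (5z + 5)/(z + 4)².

(5z + 5) = P(z + 4) + Q. At z = -4: Q = 5·(-4) + 5 = -15. Coeff of z: P = 5
Result: 5/(z + 4) - 15/(z + 4)²


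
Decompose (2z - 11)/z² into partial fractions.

(2z - 11) = Pz + Q. At z = 0: Q = 2·0 - 11 = -11. Coeff of z: P = 2
Result: 2/z - 11/z²


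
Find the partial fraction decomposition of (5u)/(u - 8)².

(5u) = α(u - 8) + β. At u = 8: β = 5·8 + 0 = 40. Coeff of u: α = 5
Result: 5/(u - 8) + 40/(u - 8)²


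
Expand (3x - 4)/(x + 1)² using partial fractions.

(3x - 4) = P(x + 1) + Q. At x = -1: Q = 3·(-1) - 4 = -7. Coeff of x: P = 3
Result: 3/(x + 1) - 7/(x + 1)²


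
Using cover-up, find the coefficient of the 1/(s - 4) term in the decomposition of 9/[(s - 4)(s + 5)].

Cover (s - 4), set s=4: 9/((s + 5) at s=4) = 9/(9) = 1


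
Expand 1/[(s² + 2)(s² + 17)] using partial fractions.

Coefficient matching gives P = R = 0, Q = 1/(17-2) = 1/15, S = -Q = -1/15
Result: (1/15)/(s² + 2) - (1/15)/(s² + 17)


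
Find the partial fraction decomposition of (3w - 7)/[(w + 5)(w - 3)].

At w=-5: P = (3·(-5) - 7)/(-5 - 3) = 11/4. At w=3: Q = (3·3 - 7)/(3 + 5) = 1/4
Result: (11/4)/(w + 5) + (1/4)/(w - 3)


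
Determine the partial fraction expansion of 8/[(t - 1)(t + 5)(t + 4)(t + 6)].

Using Heaviside cover-up: (4/105)/(t - 1) + (4/3)/(t + 5) - (4/5)/(t + 4) - (4/7)/(t + 6)


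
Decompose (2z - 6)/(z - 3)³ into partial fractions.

(2z - 6) = α(z - 3)² + β(z - 3) + γ. At z = 3: γ = 2·3 - 6 = 0. Coefficients: α = 0, β = 2
Result: 2/(z - 3)²


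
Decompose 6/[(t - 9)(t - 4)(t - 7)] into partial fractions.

Using cover-up method: α = 3/5, β = 2/5, γ = -1
Result: (3/5)/(t - 9) + (2/5)/(t - 4) - 1/(t - 7)


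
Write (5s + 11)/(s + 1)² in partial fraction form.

(5s + 11) = A(s + 1) + B. At s = -1: B = 5·(-1) + 11 = 6. Coeff of s: A = 5
Result: 5/(s + 1) + 6/(s + 1)²


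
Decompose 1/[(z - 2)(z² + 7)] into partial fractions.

Cover-up at z = 2: α = 1/(2² + 7) = 1/11. Then β = -α = -1/11, γ = -α·(0 + 2) = -2/11
Result: (1/11)/(z - 2) - ((1/11)z + 2/11)/(z² + 7)


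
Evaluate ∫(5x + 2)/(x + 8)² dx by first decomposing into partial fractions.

Decompose: A = 5, B = 5·(-8) + 2 = -38, so (5x + 2)/(x + 8)² = 5/(x + 8) - 38/(x + 8)². Integrate: ∫ A/(x + 8) dx = 5 ln|(x + 8)|; ∫ B/(x + 8)² dx = 38/(x + 8). Sum: 5 ln|(x + 8)| + 38/(x + 8) + C


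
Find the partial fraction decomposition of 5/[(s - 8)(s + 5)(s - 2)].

Using cover-up method: P = 5/78, Q = 5/91, R = -5/42
Result: (5/78)/(s - 8) + (5/91)/(s + 5) - (5/42)/(s - 2)


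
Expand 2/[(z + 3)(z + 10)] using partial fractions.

2/(z + 3)(z + 10) = α/(z + 3) + β/(z + 10). α = 2/(-3 + 10) = 2/7, β = 2/(-10 + 3) = -2/7
Result: (2/7)/(z + 3) - (2/7)/(z + 10)


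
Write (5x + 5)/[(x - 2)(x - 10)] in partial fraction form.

At x=2: A = (5·2 + 5)/(2 - 10) = -15/8. At x=10: B = (5·10 + 5)/(10 - 2) = 55/8
Result: (-15/8)/(x - 2) + (55/8)/(x - 10)


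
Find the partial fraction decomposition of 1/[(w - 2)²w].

Cover-up at w=0: C = 1/(0 - 2)² = 1/4. Cover-up at w=2: B = 1/(2 - 0) = 1/2. Comparing w² coeff: A = -C = -1/4
Result: (-1/4)/(w - 2) + (1/2)/(w - 2)² + (1/4)/w


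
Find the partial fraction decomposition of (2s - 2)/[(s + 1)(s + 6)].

At s=-1: α = (2·(-1) - 2)/(-1 + 6) = -4/5. At s=-6: β = (2·(-6) - 2)/(-6 + 1) = 14/5
Result: (-4/5)/(s + 1) + (14/5)/(s + 6)


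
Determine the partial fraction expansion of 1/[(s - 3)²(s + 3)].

Cover-up at s=-3: C = 1/(-3 - 3)² = 1/36. Cover-up at s=3: B = 1/(3 + 3) = 1/6. Comparing s² coeff: A = -C = -1/36
Result: (-1/36)/(s - 3) + (1/6)/(s - 3)² + (1/36)/(s + 3)


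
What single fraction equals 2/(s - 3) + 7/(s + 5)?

Common denominator (s - 3)(s + 5). Numerator: 2(s + 5) + 7(s - 3) = (2s + 10) + (7s - 21) = 9s - 11
Result: (9s - 11)/[(s - 3)(s + 5)]


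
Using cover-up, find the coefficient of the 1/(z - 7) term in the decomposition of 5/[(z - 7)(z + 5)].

Cover (z - 7), set z=7: 5/((z + 5) at z=7) = 5/(12) = 5/12


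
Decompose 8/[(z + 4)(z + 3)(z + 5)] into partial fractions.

Using cover-up method: α = -8, β = 4, γ = 4
Result: -8/(z + 4) + 4/(z + 3) + 4/(z + 5)


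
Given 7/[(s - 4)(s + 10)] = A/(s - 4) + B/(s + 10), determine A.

Cover-up at s = 4: A = 7/(4 + 10) = 7/14 = 1/2


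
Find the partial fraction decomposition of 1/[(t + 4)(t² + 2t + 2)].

Cover-up at t = -4: α = 1/((-4)² + 2·(-4) + 2) = 1/10. Then β = -α = -1/10, γ = -α·(2 - 4) = 1/5
Result: (1/10)/(t + 4) - ((1/10)t - 1/5)/(t² + 2t + 2)


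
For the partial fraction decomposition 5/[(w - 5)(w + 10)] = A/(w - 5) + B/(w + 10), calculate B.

Cover-up at w = -10: B = 5/(-10 - 5) = -5/15 = -1/3


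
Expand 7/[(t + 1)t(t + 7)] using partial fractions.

Using cover-up method: A = -7/6, B = 1, C = 1/6
Result: (-7/6)/(t + 1) + 1/t + (1/6)/(t + 7)


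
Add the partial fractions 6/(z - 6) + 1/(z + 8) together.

Common denominator (z - 6)(z + 8). Numerator: 6(z + 8) + 1(z - 6) = (6z + 48) + (z - 6) = 7z + 42
Result: (7z + 42)/[(z - 6)(z + 8)]


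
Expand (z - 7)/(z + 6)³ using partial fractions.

(z - 7) = α(z + 6)² + β(z + 6) + γ. At z = -6: γ = 1·(-6) - 7 = -13. Coefficients: α = 0, β = 1
Result: 1/(z + 6)² - 13/(z + 6)³


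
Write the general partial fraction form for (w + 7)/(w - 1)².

Repeated linear factor: A/(w - 1) + B/(w - 1)²


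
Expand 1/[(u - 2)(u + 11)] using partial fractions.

1/(u - 2)(u + 11) = α/(u - 2) + β/(u + 11). α = 1/(2 + 11) = 1/13, β = 1/(-11 - 2) = -1/13
Result: (1/13)/(u - 2) - (1/13)/(u + 11)


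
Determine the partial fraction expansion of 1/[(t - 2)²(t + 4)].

Cover-up at t=-4: R = 1/(-4 - 2)² = 1/36. Cover-up at t=2: Q = 1/(2 + 4) = 1/6. Comparing t² coeff: P = -R = -1/36
Result: (-1/36)/(t - 2) + (1/6)/(t - 2)² + (1/36)/(t + 4)


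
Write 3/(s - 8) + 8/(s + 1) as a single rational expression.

Common denominator (s - 8)(s + 1). Numerator: 3(s + 1) + 8(s - 8) = (3s + 3) + (8s - 64) = 11s - 61
Result: (11s - 61)/[(s - 8)(s + 1)]


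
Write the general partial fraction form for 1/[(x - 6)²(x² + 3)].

Repeated linear + quadratic: P/(x - 6) + Q/(x - 6)² + (Rx + S)/(x² + 3)


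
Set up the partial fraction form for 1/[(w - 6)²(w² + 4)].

Repeated linear + quadratic: P/(w - 6) + Q/(w - 6)² + (Rw + S)/(w² + 4)


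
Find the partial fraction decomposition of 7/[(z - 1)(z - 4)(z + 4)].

Using cover-up method: α = -7/15, β = 7/24, γ = 7/40
Result: (-7/15)/(z - 1) + (7/24)/(z - 4) + (7/40)/(z + 4)


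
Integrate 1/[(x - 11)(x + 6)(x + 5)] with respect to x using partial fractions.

Cover-up: α = 1/272, β = 1/17, γ = -1/16. Decomposition: (1/272)/(x - 11) + (1/17)/(x + 6) - (1/16)/(x + 5). Integrate each term: (1/272) ln|(x - 11)| + (1/17) ln|(x + 6)| - (1/16) ln|(x + 5)| + C


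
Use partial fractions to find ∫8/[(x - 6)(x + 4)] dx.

Decompose: 8/[(x - 6)(x + 4)] = (4/5)/(x - 6) - (4/5)/(x + 4). Integrate each term: (4/5) ln|(x - 6)| - (4/5) ln|(x + 4)| + C


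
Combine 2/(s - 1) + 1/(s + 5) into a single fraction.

Common denominator (s - 1)(s + 5). Numerator: 2(s + 5) + 1(s - 1) = (2s + 10) + (s - 1) = 3s + 9
Result: (3s + 9)/[(s - 1)(s + 5)]


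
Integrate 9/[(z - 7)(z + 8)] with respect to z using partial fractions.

Decompose: 9/[(z - 7)(z + 8)] = (3/5)/(z - 7) - (3/5)/(z + 8). Integrate each term: (3/5) ln|(z - 7)| - (3/5) ln|(z + 8)| + C


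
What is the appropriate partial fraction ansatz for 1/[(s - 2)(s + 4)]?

Distinct linear factors: P/(s - 2) + Q/(s + 4)


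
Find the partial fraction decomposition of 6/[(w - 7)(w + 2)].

6/(w - 7)(w + 2) = α/(w - 7) + β/(w + 2). α = 6/(7 + 2) = 2/3, β = 6/(-2 - 7) = -2/3
Result: (2/3)/(w - 7) - (2/3)/(w + 2)


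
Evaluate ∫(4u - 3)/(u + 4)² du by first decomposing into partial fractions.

Decompose: P = 4, Q = 4·(-4) - 3 = -19, so (4u - 3)/(u + 4)² = 4/(u + 4) - 19/(u + 4)². Integrate: ∫ P/(u + 4) du = 4 ln|(u + 4)|; ∫ Q/(u + 4)² du = 19/(u + 4). Sum: 4 ln|(u + 4)| + 19/(u + 4) + C


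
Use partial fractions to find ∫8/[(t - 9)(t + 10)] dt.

Decompose: 8/[(t - 9)(t + 10)] = (8/19)/(t - 9) - (8/19)/(t + 10). Integrate each term: (8/19) ln|(t - 9)| - (8/19) ln|(t + 10)| + C


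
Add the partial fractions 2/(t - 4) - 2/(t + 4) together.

Common denominator (t - 4)(t + 4). Numerator: 2(t + 4) - 2(t - 4) = (2t + 8) - (2t - 8) = 16
Result: (16)/[(t - 4)(t + 4)]


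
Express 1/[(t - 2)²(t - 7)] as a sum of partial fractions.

Cover-up at t=7: R = 1/(7 - 2)² = 1/25. Cover-up at t=2: Q = 1/(2 - 7) = -1/5. Comparing t² coeff: P = -R = -1/25
Result: (-1/25)/(t - 2) - (1/5)/(t - 2)² + (1/25)/(t - 7)


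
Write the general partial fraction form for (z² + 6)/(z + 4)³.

Repeated linear factor (power 3): α/(z + 4) + β/(z + 4)² + γ/(z + 4)³


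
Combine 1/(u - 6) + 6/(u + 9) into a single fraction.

Common denominator (u - 6)(u + 9). Numerator: 1(u + 9) + 6(u - 6) = (u + 9) + (6u - 36) = 7u - 27
Result: (7u - 27)/[(u - 6)(u + 9)]


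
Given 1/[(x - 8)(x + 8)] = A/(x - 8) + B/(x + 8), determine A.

Cover-up at x = 8: A = 1/(8 + 8) = 1/16


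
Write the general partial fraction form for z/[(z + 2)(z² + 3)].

Linear + irreducible quadratic: A/(z + 2) + (Bz + C)/(z² + 3)


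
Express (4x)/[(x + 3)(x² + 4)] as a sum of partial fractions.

At x=-3: α = (4·(-3) + 0)/((-3)² + 4) = -12/13. β = -α = 12/13, γ = 4 - (-3)·α = 16/13
Result: (-12/13)/(x + 3) + ((12/13)x + 16/13)/(x² + 4)


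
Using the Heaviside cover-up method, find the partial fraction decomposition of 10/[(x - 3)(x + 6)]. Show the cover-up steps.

Cover (x - 3): set x=3, get α = 10/(3 + 6) = 10/9. Cover (x + 6): set x=-6, get β = 10/(-6 - 3) = -10/9.
Result: (10/9)/(x - 3) - (10/9)/(x + 6)


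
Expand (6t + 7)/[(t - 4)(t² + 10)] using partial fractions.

At t=4: α = (6·4 + 7)/(4² + 10) = 31/26. β = -α = -31/26, γ = 6 - 4·α = 16/13
Result: (31/26)/(t - 4) - ((31/26)t - 16/13)/(t² + 10)


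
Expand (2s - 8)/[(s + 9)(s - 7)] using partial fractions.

At s=-9: A = (2·(-9) - 8)/(-9 - 7) = 13/8. At s=7: B = (2·7 - 8)/(7 + 9) = 3/8
Result: (13/8)/(s + 9) + (3/8)/(s - 7)


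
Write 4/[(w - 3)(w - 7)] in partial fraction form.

4/(w - 3)(w - 7) = P/(w - 3) + Q/(w - 7). P = 4/(3 - 7) = -1, Q = 4/(7 - 3) = 1
Result: -1/(w - 3) + 1/(w - 7)


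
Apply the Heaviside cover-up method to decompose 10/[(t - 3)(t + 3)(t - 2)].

Cover (t - 3), t=3: A = 10/[(3 + 3)(3 - 2)] = 5/3. Cover (t + 3), t=-3: B = 10/[(-3 - 3)(-3 - 2)] = 1/3. Cover (t - 2), t=2: C = 10/[(2 - 3)(2 + 3)] = -2.
Result: (5/3)/(t - 3) + (1/3)/(t + 3) - 2/(t - 2)


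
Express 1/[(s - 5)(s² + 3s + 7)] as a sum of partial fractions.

Cover-up at s = 5: A = 1/(5² + 3·5 + 7) = 1/47. Then B = -A = -1/47, C = -A·(3 + 5) = -8/47
Result: (1/47)/(s - 5) - ((1/47)s + 8/47)/(s² + 3s + 7)


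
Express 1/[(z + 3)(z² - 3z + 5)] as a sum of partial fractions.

Cover-up at z = -3: P = 1/((-3)² - 3·(-3) + 5) = 1/23. Then Q = -P = -1/23, R = -P·(-3 - 3) = 6/23
Result: (1/23)/(z + 3) - ((1/23)z - 6/23)/(z² - 3z + 5)


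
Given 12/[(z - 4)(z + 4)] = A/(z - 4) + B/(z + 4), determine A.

Cover-up at z = 4: A = 12/(4 + 4) = 12/8 = 3/2


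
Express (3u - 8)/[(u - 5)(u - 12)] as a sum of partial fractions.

At u=5: A = (3·5 - 8)/(5 - 12) = -1. At u=12: B = (3·12 - 8)/(12 - 5) = 4
Result: -1/(u - 5) + 4/(u - 12)


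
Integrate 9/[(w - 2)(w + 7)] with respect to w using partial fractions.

Decompose: 9/[(w - 2)(w + 7)] = 1/(w - 2) - 1/(w + 7). Integrate each term: ln|(w - 2)| - ln|(w + 7)| + C


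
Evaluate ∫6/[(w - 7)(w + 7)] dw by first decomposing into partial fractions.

Decompose: 6/[(w - 7)(w + 7)] = (3/7)/(w - 7) - (3/7)/(w + 7). Integrate each term: (3/7) ln|(w - 7)| - (3/7) ln|(w + 7)| + C


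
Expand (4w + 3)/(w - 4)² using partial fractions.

(4w + 3) = P(w - 4) + Q. At w = 4: Q = 4·4 + 3 = 19. Coeff of w: P = 4
Result: 4/(w - 4) + 19/(w - 4)²


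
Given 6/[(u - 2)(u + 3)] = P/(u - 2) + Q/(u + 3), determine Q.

Cover-up at u = -3: Q = 6/(-3 - 2) = -6/5


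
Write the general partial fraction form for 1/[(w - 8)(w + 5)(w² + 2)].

Two linear + quadratic: A/(w - 8) + B/(w + 5) + (Cw + D)/(w² + 2)


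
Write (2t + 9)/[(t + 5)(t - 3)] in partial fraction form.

At t=-5: α = (2·(-5) + 9)/(-5 - 3) = 1/8. At t=3: β = (2·3 + 9)/(3 + 5) = 15/8
Result: (1/8)/(t + 5) + (15/8)/(t - 3)


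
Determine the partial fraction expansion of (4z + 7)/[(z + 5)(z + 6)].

At z=-5: P = (4·(-5) + 7)/(-5 + 6) = -13. At z=-6: Q = (4·(-6) + 7)/(-6 + 5) = 17
Result: -13/(z + 5) + 17/(z + 6)


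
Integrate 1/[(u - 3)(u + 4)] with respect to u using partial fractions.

Decompose: 1/[(u - 3)(u + 4)] = (1/7)/(u - 3) - (1/7)/(u + 4). Integrate each term: (1/7) ln|(u - 3)| - (1/7) ln|(u + 4)| + C


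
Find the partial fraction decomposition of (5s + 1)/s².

(5s + 1) = Ps + Q. At s = 0: Q = 5·0 + 1 = 1. Coeff of s: P = 5
Result: 5/s + 1/s²


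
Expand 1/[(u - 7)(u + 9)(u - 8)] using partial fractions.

Using cover-up method: α = -1/16, β = 1/272, γ = 1/17
Result: (-1/16)/(u - 7) + (1/272)/(u + 9) + (1/17)/(u - 8)


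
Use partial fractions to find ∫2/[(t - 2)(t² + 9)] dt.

Cover-up at t=2: P = 2/(2²+9) = 2/13. Coeff matching: Q = -2/13, R = -4/13. Decomposition: (2/13)/(t - 2) - ((2/13)t + 4/13)/(t² + 9). Integrate: linear → ln, quadratic → (1/2)ln + arctan: (2/13) ln|(t - 2)| - (1/13) ln(t² + 9) - (4/39) arctan(t/3) + C


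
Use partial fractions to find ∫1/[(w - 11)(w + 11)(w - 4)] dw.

Cover-up: A = 1/154, B = 1/330, C = -1/105. Decomposition: (1/154)/(w - 11) + (1/330)/(w + 11) - (1/105)/(w - 4). Integrate each term: (1/154) ln|(w - 11)| + (1/330) ln|(w + 11)| - (1/105) ln|(w - 4)| + C


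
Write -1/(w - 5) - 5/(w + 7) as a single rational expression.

Common denominator (w - 5)(w + 7). Numerator: -1(w + 7) - 5(w - 5) = (-w - 7) - (5w - 25) = -6w + 18
Result: (-6w + 18)/[(w - 5)(w + 7)]


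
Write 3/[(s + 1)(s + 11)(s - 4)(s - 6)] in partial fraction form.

Using Heaviside cover-up: (3/350)/(s + 1) - (1/850)/(s + 11) - (1/50)/(s - 4) + (3/238)/(s - 6)


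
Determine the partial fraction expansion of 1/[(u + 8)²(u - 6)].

Cover-up at u=6: C = 1/(6 + 8)² = 1/196. Cover-up at u=-8: B = 1/(-8 - 6) = -1/14. Comparing u² coeff: A = -C = -1/196
Result: (-1/196)/(u + 8) - (1/14)/(u + 8)² + (1/196)/(u - 6)


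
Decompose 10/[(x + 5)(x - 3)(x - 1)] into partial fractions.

Using cover-up method: α = 5/24, β = 5/8, γ = -5/6
Result: (5/24)/(x + 5) + (5/8)/(x - 3) - (5/6)/(x - 1)


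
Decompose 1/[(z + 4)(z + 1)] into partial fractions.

1/(z + 4)(z + 1) = α/(z + 4) + β/(z + 1). α = 1/(-4 + 1) = -1/3, β = 1/(-1 + 4) = 1/3
Result: (-1/3)/(z + 4) + (1/3)/(z + 1)


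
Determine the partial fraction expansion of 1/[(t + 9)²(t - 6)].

Cover-up at t=6: γ = 1/(6 + 9)² = 1/225. Cover-up at t=-9: β = 1/(-9 - 6) = -1/15. Comparing t² coeff: α = -γ = -1/225
Result: (-1/225)/(t + 9) - (1/15)/(t + 9)² + (1/225)/(t - 6)


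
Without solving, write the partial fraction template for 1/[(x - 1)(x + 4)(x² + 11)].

Two linear + quadratic: P/(x - 1) + Q/(x + 4) + (Rx + S)/(x² + 11)


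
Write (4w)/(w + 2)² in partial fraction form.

(4w) = A(w + 2) + B. At w = -2: B = 4·(-2) + 0 = -8. Coeff of w: A = 4
Result: 4/(w + 2) - 8/(w + 2)²


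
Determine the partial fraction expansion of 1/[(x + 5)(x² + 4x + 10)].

Cover-up at x = -5: P = 1/((-5)² + 4·(-5) + 10) = 1/15. Then Q = -P = -1/15, R = -P·(4 - 5) = 1/15
Result: (1/15)/(x + 5) - ((1/15)x - 1/15)/(x² + 4x + 10)


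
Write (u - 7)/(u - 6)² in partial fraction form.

(u - 7) = P(u - 6) + Q. At u = 6: Q = 1·6 - 7 = -1. Coeff of u: P = 1
Result: 1/(u - 6) - 1/(u - 6)²


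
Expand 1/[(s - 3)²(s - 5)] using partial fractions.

Cover-up at s=5: C = 1/(5 - 3)² = 1/4. Cover-up at s=3: B = 1/(3 - 5) = -1/2. Comparing s² coeff: A = -C = -1/4
Result: (-1/4)/(s - 3) - (1/2)/(s - 3)² + (1/4)/(s - 5)


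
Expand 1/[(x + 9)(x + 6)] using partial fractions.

1/(x + 9)(x + 6) = α/(x + 9) + β/(x + 6). α = 1/(-9 + 6) = -1/3, β = 1/(-6 + 9) = 1/3
Result: (-1/3)/(x + 9) + (1/3)/(x + 6)


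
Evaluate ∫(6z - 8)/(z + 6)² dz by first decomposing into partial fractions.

Decompose: α = 6, β = 6·(-6) - 8 = -44, so (6z - 8)/(z + 6)² = 6/(z + 6) - 44/(z + 6)². Integrate: ∫ α/(z + 6) dz = 6 ln|(z + 6)|; ∫ β/(z + 6)² dz = 44/(z + 6). Sum: 6 ln|(z + 6)| + 44/(z + 6) + C


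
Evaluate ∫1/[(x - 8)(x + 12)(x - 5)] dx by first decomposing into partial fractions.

Cover-up: α = 1/60, β = 1/340, γ = -1/51. Decomposition: (1/60)/(x - 8) + (1/340)/(x + 12) - (1/51)/(x - 5). Integrate each term: (1/60) ln|(x - 8)| + (1/340) ln|(x + 12)| - (1/51) ln|(x - 5)| + C


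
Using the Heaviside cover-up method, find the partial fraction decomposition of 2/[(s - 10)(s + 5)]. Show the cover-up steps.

Cover (s - 10): set s=10, get A = 2/(10 + 5) = 2/15. Cover (s + 5): set s=-5, get B = 2/(-5 - 10) = -2/15.
Result: (2/15)/(s - 10) - (2/15)/(s + 5)


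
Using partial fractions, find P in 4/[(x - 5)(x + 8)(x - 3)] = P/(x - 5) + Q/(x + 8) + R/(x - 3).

Cover-up at x = 5: P = 4/[(5 + 8)(5 - 3)] = 4/[(13)(2)] = 4/26 = 2/13


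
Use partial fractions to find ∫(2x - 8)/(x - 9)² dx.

Decompose: P = 2, Q = 2·9 - 8 = 10, so (2x - 8)/(x - 9)² = 2/(x - 9) + 10/(x - 9)². Integrate: ∫ P/(x - 9) dx = 2 ln|(x - 9)|; ∫ Q/(x - 9)² dx = -10/(x - 9). Sum: 2 ln|(x - 9)| - 10/(x - 9) + C


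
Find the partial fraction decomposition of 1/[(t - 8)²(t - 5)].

Cover-up at t=5: R = 1/(5 - 8)² = 1/9. Cover-up at t=8: Q = 1/(8 - 5) = 1/3. Comparing t² coeff: P = -R = -1/9
Result: (-1/9)/(t - 8) + (1/3)/(t - 8)² + (1/9)/(t - 5)


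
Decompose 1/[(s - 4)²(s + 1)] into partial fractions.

Cover-up at s=-1: γ = 1/(-1 - 4)² = 1/25. Cover-up at s=4: β = 1/(4 + 1) = 1/5. Comparing s² coeff: α = -γ = -1/25
Result: (-1/25)/(s - 4) + (1/5)/(s - 4)² + (1/25)/(s + 1)


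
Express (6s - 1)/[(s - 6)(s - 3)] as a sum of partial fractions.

At s=6: P = (6·6 - 1)/(6 - 3) = 35/3. At s=3: Q = (6·3 - 1)/(3 - 6) = -17/3
Result: (35/3)/(s - 6) - (17/3)/(s - 3)


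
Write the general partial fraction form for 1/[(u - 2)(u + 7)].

Distinct linear factors: α/(u - 2) + β/(u + 7)


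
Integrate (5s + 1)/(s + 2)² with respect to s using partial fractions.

Decompose: α = 5, β = 5·(-2) + 1 = -9, so (5s + 1)/(s + 2)² = 5/(s + 2) - 9/(s + 2)². Integrate: ∫ α/(s + 2) ds = 5 ln|(s + 2)|; ∫ β/(s + 2)² ds = 9/(s + 2). Sum: 5 ln|(s + 2)| + 9/(s + 2) + C


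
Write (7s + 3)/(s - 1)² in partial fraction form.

(7s + 3) = α(s - 1) + β. At s = 1: β = 7·1 + 3 = 10. Coeff of s: α = 7
Result: 7/(s - 1) + 10/(s - 1)²


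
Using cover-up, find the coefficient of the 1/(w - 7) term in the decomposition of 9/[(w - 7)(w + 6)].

Cover (w - 7), set w=7: 9/((w + 6) at w=7) = 9/(13) = 9/13


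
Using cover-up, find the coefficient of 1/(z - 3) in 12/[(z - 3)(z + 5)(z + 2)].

Cover (z - 3), set z=3: 12/[(3 + 5)(3 + 2)] = 3/10


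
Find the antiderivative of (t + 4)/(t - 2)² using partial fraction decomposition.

Decompose: P = 1, Q = 1·2 + 4 = 6, so (t + 4)/(t - 2)² = 1/(t - 2) + 6/(t - 2)². Integrate: ∫ P/(t - 2) dt = ln|(t - 2)|; ∫ Q/(t - 2)² dt = -6/(t - 2). Sum: ln|(t - 2)| - 6/(t - 2) + C


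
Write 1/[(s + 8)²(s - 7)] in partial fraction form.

Cover-up at s=7: R = 1/(7 + 8)² = 1/225. Cover-up at s=-8: Q = 1/(-8 - 7) = -1/15. Comparing s² coeff: P = -R = -1/225
Result: (-1/225)/(s + 8) - (1/15)/(s + 8)² + (1/225)/(s - 7)


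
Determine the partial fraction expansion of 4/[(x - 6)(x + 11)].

4/(x - 6)(x + 11) = α/(x - 6) + β/(x + 11). α = 4/(6 + 11) = 4/17, β = 4/(-11 - 6) = -4/17
Result: (4/17)/(x - 6) - (4/17)/(x + 11)


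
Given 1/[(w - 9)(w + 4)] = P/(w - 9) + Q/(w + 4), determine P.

Cover-up at w = 9: P = 1/(9 + 4) = 1/13


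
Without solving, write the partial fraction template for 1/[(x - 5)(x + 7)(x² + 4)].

Two linear + quadratic: α/(x - 5) + β/(x + 7) + (γx + δ)/(x² + 4)


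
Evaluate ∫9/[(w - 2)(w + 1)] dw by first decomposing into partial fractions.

Decompose: 9/[(w - 2)(w + 1)] = 3/(w - 2) - 3/(w + 1). Integrate each term: 3 ln|(w - 2)| - 3 ln|(w + 1)| + C


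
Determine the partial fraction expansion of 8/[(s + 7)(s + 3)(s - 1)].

Using cover-up method: A = 1/4, B = -1/2, C = 1/4
Result: (1/4)/(s + 7) - (1/2)/(s + 3) + (1/4)/(s - 1)


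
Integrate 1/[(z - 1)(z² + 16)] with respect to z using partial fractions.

Cover-up at z=1: P = 1/(1²+16) = 1/17. Coeff matching: Q = -1/17, R = -1/17. Decomposition: (1/17)/(z - 1) - ((1/17)z + 1/17)/(z² + 16). Integrate: linear → ln, quadratic → (1/2)ln + arctan: (1/17) ln|(z - 1)| - (1/34) ln(z² + 16) - (1/68) arctan(z/4) + C


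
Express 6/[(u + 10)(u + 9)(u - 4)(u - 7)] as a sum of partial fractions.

Using Heaviside cover-up: (-3/119)/(u + 10) + (3/104)/(u + 9) - (1/91)/(u - 4) + (1/136)/(u - 7)


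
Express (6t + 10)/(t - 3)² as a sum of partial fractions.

(6t + 10) = A(t - 3) + B. At t = 3: B = 6·3 + 10 = 28. Coeff of t: A = 6
Result: 6/(t - 3) + 28/(t - 3)²


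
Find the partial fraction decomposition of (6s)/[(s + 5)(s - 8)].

At s=-5: P = (6·(-5) + 0)/(-5 - 8) = 30/13. At s=8: Q = (6·8 + 0)/(8 + 5) = 48/13
Result: (30/13)/(s + 5) + (48/13)/(s - 8)


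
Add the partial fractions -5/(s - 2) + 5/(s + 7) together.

Common denominator (s - 2)(s + 7). Numerator: -5(s + 7) + 5(s - 2) = (-5s - 35) + (5s - 10) = -45
Result: (-45)/[(s - 2)(s + 7)]


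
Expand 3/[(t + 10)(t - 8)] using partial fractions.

3/(t + 10)(t - 8) = A/(t + 10) + B/(t - 8). A = 3/(-10 - 8) = -1/6, B = 3/(8 + 10) = 1/6
Result: (-1/6)/(t + 10) + (1/6)/(t - 8)


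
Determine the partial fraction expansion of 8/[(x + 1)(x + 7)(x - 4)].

Using cover-up method: P = -4/15, Q = 4/33, R = 8/55
Result: (-4/15)/(x + 1) + (4/33)/(x + 7) + (8/55)/(x - 4)


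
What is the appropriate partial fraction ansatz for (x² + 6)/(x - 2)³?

Repeated linear factor (power 3): P/(x - 2) + Q/(x - 2)² + R/(x - 2)³


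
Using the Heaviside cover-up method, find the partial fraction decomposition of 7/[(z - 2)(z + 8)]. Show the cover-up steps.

Cover (z - 2): set z=2, get α = 7/(2 + 8) = 7/10. Cover (z + 8): set z=-8, get β = 7/(-8 - 2) = -7/10.
Result: (7/10)/(z - 2) - (7/10)/(z + 8)


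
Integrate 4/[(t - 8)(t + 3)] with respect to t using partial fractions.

Decompose: 4/[(t - 8)(t + 3)] = (4/11)/(t - 8) - (4/11)/(t + 3). Integrate each term: (4/11) ln|(t - 8)| - (4/11) ln|(t + 3)| + C


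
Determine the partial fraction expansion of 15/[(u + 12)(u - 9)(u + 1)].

Using cover-up method: P = 5/77, Q = 1/14, R = -3/22
Result: (5/77)/(u + 12) + (1/14)/(u - 9) - (3/22)/(u + 1)


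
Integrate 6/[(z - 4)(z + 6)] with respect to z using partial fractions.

Decompose: 6/[(z - 4)(z + 6)] = (3/5)/(z - 4) - (3/5)/(z + 6). Integrate each term: (3/5) ln|(z - 4)| - (3/5) ln|(z + 6)| + C


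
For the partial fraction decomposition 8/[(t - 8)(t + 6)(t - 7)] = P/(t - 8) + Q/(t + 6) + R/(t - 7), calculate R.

Cover-up at t = 7: R = 8/[(7 - 8)(7 + 6)] = 8/[(-1)(13)] = -8/13


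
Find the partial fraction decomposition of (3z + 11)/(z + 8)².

(3z + 11) = α(z + 8) + β. At z = -8: β = 3·(-8) + 11 = -13. Coeff of z: α = 3
Result: 3/(z + 8) - 13/(z + 8)²


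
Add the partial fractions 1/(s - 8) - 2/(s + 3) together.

Common denominator (s - 8)(s + 3). Numerator: 1(s + 3) - 2(s - 8) = (s + 3) - (2s - 16) = -s + 19
Result: (-s + 19)/[(s - 8)(s + 3)]


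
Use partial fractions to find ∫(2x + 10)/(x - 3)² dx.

Decompose: P = 2, Q = 2·3 + 10 = 16, so (2x + 10)/(x - 3)² = 2/(x - 3) + 16/(x - 3)². Integrate: ∫ P/(x - 3) dx = 2 ln|(x - 3)|; ∫ Q/(x - 3)² dx = -16/(x - 3). Sum: 2 ln|(x - 3)| - 16/(x - 3) + C


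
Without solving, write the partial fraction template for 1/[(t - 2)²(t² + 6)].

Repeated linear + quadratic: α/(t - 2) + β/(t - 2)² + (γt + δ)/(t² + 6)


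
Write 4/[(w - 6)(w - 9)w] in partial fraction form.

Using cover-up method: P = -2/9, Q = 4/27, R = 2/27
Result: (-2/9)/(w - 6) + (4/27)/(w - 9) + (2/27)/w


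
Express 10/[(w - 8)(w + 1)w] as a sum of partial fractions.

Using cover-up method: P = 5/36, Q = 10/9, R = -5/4
Result: (5/36)/(w - 8) + (10/9)/(w + 1) - (5/4)/w


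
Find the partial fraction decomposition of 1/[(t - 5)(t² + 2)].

Cover-up at t = 5: P = 1/(5² + 2) = 1/27. Then Q = -P = -1/27, R = -P·(0 + 5) = -5/27
Result: (1/27)/(t - 5) - ((1/27)t + 5/27)/(t² + 2)


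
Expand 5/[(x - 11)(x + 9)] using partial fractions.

5/(x - 11)(x + 9) = P/(x - 11) + Q/(x + 9). P = 5/(11 + 9) = 1/4, Q = 5/(-9 - 11) = -1/4
Result: (1/4)/(x - 11) - (1/4)/(x + 9)


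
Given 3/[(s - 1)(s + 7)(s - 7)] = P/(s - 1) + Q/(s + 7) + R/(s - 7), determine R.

Cover-up at s = 7: R = 3/[(7 - 1)(7 + 7)] = 3/[(6)(14)] = 3/84 = 1/28


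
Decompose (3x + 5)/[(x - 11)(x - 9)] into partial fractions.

At x=11: α = (3·11 + 5)/(11 - 9) = 19. At x=9: β = (3·9 + 5)/(9 - 11) = -16
Result: 19/(x - 11) - 16/(x - 9)


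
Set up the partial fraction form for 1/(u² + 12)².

Repeated quadratic factor: (Au + B)/(u² + 12) + (Cu + D)/(u² + 12)²


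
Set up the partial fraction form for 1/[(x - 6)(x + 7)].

Distinct linear factors: A/(x - 6) + B/(x + 7)


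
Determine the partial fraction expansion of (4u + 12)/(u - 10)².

(4u + 12) = A(u - 10) + B. At u = 10: B = 4·10 + 12 = 52. Coeff of u: A = 4
Result: 4/(u - 10) + 52/(u - 10)²


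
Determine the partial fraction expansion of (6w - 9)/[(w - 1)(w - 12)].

At w=1: P = (6·1 - 9)/(1 - 12) = 3/11. At w=12: Q = (6·12 - 9)/(12 - 1) = 63/11
Result: (3/11)/(w - 1) + (63/11)/(w - 12)


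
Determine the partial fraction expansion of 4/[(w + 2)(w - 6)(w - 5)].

Using cover-up method: α = 1/14, β = 1/2, γ = -4/7
Result: (1/14)/(w + 2) + (1/2)/(w - 6) - (4/7)/(w - 5)


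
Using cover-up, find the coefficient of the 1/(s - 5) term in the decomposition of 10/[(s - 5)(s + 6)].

Cover (s - 5), set s=5: 10/((s + 6) at s=5) = 10/(11) = 10/11


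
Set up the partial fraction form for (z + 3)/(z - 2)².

Repeated linear factor: A/(z - 2) + B/(z - 2)²
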